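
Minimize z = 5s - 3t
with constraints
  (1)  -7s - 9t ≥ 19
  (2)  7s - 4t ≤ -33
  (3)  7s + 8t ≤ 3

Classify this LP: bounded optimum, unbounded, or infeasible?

From the feasible point (-373/91, 14/13), moving in the direction (-9, 7) keeps every constraint satisfied while z decreases without bound.

unbounded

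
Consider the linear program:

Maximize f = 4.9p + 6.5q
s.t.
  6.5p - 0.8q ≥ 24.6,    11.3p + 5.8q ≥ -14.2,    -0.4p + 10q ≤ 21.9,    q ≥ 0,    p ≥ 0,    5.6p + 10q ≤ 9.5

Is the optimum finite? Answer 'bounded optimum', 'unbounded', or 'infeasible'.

The boundaries 6.5p - 0.8q = 24.6 and 11.3p + 5.8q = -14.2 meet at (6566/2337, -18514/2337), but that point violates q ≥ 0. Every candidate vertex is excluded by some other constraint, so the feasible region is empty.

infeasible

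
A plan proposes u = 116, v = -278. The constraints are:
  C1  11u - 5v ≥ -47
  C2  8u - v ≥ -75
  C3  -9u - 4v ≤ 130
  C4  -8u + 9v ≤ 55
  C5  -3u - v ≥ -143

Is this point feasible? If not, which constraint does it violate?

feasible

C1: 2666 ≥ -47 ✓
C2: 1206 ≥ -75 ✓
C3: 68 ≤ 130 ✓
C4: -3430 ≤ 55 ✓
C5: -70 ≥ -143 ✓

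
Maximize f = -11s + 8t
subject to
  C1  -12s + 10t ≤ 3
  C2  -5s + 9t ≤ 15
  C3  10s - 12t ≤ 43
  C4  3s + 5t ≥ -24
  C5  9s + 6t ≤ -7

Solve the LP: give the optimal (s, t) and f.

The optimum lies where -12s + 10t = 3 and 3s + 5t = -24.
Solving simultaneously gives s = -17/6, t = -31/10.

s = -17/6, t = -31/10, maximum f = 191/30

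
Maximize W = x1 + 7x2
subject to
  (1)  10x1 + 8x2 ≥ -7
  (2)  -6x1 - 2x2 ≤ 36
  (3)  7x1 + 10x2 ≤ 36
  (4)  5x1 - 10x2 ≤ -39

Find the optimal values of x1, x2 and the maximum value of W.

The binding constraints are 10x1 + 8x2 = -7 and 7x1 + 10x2 = 36.
Solving simultaneously gives x1 = -179/22, x2 = 409/44.

x1 = -179/22, x2 = 409/44, maximum W = 2505/44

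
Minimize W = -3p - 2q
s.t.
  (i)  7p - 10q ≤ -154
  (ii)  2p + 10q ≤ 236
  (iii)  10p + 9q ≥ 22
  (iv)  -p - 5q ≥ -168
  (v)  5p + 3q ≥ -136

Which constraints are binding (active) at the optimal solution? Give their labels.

(i) and (ii)

Feasible corners and W = -3p - 2q:
  (82/9, 196/9) → W = -638/9
  (-1166/163, 1694/163) → W = 110/163
  (-952/41, 1158/41) → W = 540/41

The minimum is at (82/9, 196/9). Substituting into each constraint, equality holds for (i) and (ii); the remaining constraints have slack.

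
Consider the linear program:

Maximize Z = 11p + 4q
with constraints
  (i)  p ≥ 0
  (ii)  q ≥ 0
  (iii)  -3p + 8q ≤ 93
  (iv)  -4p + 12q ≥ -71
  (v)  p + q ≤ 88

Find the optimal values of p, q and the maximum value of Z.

Extreme points and Z = 11p + 4q:
  (0, 0) → Z = 0
  (0, 93/8) → Z = 93/2
  (71/4, 0) → Z = 781/4
  (611/11, 357/11) → Z = 8149/11
  (1127/16, 281/16) → Z = 13521/16

At the optimal vertex, -4p + 12q = -71 and p + q = 88.
Solving simultaneously gives p = 1127/16, q = 281/16.

p = 1127/16, q = 281/16, maximum Z = 13521/16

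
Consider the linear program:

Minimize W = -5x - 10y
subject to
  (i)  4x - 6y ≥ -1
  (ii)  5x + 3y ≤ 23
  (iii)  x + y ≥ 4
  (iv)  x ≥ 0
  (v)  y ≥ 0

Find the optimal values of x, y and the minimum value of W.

Corner points and W = -5x - 10y:
  (45/14, 97/42) → W = -235/6
  (23/10, 17/10) → W = -57/2
  (23/5, 0) → W = -23
  (4, 0) → W = -20

At the optimal vertex, 4x - 6y = -1 and 5x + 3y = 23.
Solving simultaneously gives x = 45/14, y = 97/42.

x = 45/14, y = 97/42, minimum W = -235/6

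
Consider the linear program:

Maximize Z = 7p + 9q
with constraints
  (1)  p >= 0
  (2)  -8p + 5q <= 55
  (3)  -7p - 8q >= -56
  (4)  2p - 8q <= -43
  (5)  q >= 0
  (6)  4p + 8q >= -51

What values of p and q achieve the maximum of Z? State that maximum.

p = 0, q = 7, maximum Z = 63

Extreme points and Z = 7p + 9q:
  (0, 7) → Z = 63
  (0, 43/8) → Z = 387/8
  (13/9, 413/72) → Z = 4445/72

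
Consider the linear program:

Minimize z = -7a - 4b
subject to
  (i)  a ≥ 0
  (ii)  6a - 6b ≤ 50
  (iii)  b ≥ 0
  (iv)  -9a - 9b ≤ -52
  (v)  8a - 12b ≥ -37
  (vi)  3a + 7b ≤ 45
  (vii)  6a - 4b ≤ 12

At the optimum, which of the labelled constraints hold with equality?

Feasible corners and z = -7a - 4b:
  (97/60, 749/180) → z = -5033/180
  (158/45, 34/15) → z = -1514/45
  (281/92, 471/92) → z = -3851/92
  (44/9, 13/3) → z = -464/9

The minimum is at (44/9, 13/3). Substituting into each constraint, equality holds for (vi) and (vii); the remaining constraints have slack.

(vi) and (vii)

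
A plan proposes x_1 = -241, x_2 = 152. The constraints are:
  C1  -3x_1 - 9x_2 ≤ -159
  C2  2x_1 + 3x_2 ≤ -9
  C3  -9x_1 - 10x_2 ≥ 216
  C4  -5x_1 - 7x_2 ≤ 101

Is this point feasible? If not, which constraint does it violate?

not feasible — violates C4

Constraint C4: -5x_1 - 7x_2 = 141, which is not ≤ 101. All other constraints are satisfied.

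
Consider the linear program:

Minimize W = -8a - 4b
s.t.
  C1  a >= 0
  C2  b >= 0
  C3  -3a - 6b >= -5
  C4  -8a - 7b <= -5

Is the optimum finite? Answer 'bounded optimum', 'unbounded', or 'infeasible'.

Vertices and W = -8a - 4b:
  (0, 5/6) → W = -10/3
  (0, 5/7) → W = -20/7
  (5/3, 0) → W = -40/3
  (5/8, 0) → W = -5
The feasible region has finitely many vertices and no improving ray; the minimum is -40/3 at (5/3, 0).

bounded optimum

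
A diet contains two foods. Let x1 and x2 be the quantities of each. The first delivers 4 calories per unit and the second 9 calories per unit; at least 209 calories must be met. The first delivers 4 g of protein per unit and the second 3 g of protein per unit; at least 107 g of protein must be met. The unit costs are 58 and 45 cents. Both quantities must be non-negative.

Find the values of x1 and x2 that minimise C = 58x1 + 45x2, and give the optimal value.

x1 = 14, x2 = 17, minimum C = 1577

Extreme points and C = 58x1 + 45x2:
  (0, 107/3) → C = 1605
  (209/4, 0) → C = 6061/2
  (14, 17) → C = 1577
The feasible region is unbounded (it extends along (0, 1), (1, 0)), but C strictly increases along every unbounded feasible direction, so there is no improving ray and the minimum is attained at a vertex.

The binding constraints are 4x1 + 9x2 = 209 and 4x1 + 3x2 = 107.
Solving simultaneously gives x1 = 14, x2 = 17.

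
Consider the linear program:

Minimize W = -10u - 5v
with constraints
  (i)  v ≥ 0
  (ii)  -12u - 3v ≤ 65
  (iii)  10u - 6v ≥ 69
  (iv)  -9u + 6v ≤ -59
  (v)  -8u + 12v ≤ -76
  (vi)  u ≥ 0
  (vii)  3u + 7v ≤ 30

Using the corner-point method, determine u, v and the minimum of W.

Extreme points and W = -10u - 5v:
  (19/2, 0) → W = -95
  (10, 0) → W = -100
  (223/23, 3/23) → W = -2245/23

u = 10, v = 0, minimum W = -100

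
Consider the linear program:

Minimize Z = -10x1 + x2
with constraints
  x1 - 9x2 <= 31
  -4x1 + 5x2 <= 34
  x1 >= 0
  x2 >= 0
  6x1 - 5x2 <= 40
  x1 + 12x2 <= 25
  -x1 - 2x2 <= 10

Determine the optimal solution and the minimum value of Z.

Extreme points and Z = -10x1 + x2:
  (0, 0) → Z = 0
  (0, 25/12) → Z = 25/12
  (20/3, 0) → Z = -200/3
  (55/7, 10/7) → Z = -540/7

At the optimal vertex, 6x1 - 5x2 = 40 and x1 + 12x2 = 25.
Solving simultaneously gives x1 = 55/7, x2 = 10/7.

x1 = 55/7, x2 = 10/7, minimum Z = -540/7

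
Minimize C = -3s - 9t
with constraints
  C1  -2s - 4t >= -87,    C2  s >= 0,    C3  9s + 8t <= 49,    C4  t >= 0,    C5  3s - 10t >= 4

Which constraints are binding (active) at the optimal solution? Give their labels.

Vertices and C = -3s - 9t:
  (49/9, 0) → C = -49/3
  (87/19, 37/38) → C = -45/2
  (4/3, 0) → C = -4

The minimum is at (87/19, 37/38). Substituting into each constraint, equality holds for C3 and C5; the remaining constraints have slack.

C3 and C5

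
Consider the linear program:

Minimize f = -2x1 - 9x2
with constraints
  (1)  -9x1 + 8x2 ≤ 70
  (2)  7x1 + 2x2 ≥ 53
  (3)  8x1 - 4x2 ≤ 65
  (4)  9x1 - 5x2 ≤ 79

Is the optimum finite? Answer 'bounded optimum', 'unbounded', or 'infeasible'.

Corner points and f = -2x1 - 9x2:
  (142/37, 967/74) → f = -9271/74
  (200/7, 1145/28) → f = -11905/28
  (171/22, -31/44) → f = -405/44
The feasible region has finitely many vertices and no improving ray; the minimum is -11905/28 at (200/7, 1145/28).

bounded optimum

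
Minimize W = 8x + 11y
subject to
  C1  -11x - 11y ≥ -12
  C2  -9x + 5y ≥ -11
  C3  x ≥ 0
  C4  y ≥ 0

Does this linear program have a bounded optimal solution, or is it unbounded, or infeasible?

bounded optimum

Feasible corners and W = 8x + 11y:
  (0, 12/11) → W = 12
  (12/11, 0) → W = 96/11
  (0, 0) → W = 0
The feasible region has finitely many vertices and no improving ray; the minimum is 0 at (0, 0).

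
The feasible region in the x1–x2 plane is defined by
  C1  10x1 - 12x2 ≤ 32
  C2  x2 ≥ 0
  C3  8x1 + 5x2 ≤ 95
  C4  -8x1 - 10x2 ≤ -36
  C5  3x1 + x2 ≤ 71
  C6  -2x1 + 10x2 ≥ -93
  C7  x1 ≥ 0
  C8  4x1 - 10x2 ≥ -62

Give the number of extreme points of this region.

5

The feasible vertices (each the meet of two boundaries and inside every other half-plane) are:
  (650/73, 347/73)
  (188/49, 26/49)
  (32/5, 219/25)
  (0, 18/5)
  (0, 31/5)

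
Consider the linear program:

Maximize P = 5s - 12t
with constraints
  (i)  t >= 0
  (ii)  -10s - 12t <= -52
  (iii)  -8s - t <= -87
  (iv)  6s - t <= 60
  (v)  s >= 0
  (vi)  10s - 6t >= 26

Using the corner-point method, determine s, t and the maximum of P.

s = 21/2, t = 3, maximum P = 33/2

The binding constraints are -8s - t = -87 and 6s - t = 60.
Solving simultaneously gives s = 21/2, t = 3.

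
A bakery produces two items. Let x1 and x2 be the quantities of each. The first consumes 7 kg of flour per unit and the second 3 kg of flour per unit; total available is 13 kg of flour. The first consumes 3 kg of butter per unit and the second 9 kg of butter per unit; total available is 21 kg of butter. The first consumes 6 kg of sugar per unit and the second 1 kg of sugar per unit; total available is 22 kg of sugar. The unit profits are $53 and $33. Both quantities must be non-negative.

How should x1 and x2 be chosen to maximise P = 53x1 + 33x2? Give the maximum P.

x1 = 1, x2 = 2, maximum P = 119

Feasible corners and P = 53x1 + 33x2:
  (0, 0) → P = 0
  (0, 7/3) → P = 77
  (13/7, 0) → P = 689/7
  (1, 2) → P = 119

At the optimal vertex, 7x1 + 3x2 = 13 and 3x1 + 9x2 = 21.
Solving simultaneously gives x1 = 1, x2 = 2.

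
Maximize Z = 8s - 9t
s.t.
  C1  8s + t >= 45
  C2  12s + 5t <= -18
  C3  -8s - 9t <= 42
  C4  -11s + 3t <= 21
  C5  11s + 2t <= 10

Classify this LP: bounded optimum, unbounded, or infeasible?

infeasible

The boundaries 8s + t = 45 and 11s + 2t = 10 meet at (16, -83), but that point violates -8s - 9t ≤ 42. Every candidate vertex is excluded by some other constraint, so the feasible region is empty.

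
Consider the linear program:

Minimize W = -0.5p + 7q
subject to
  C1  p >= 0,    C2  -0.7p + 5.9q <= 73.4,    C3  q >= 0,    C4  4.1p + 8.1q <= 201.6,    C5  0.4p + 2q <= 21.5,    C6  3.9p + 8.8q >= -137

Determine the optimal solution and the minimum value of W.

p = 2016/41, q = 0, minimum W = -1008/41

Feasible corners and W = -0.5p + 7q:
  (0, 0) → W = 0
  (0, 43/4) → W = 301/4
  (2016/41, 0) → W = -1008/41
  (22905/496, 751/496) → W = -12391/992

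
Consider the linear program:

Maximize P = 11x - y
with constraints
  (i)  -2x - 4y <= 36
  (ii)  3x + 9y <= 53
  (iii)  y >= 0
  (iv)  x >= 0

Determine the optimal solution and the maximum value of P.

x = 53/3, y = 0, maximum P = 583/3

Corner points and P = 11x - y:
  (53/3, 0) → P = 583/3
  (0, 53/9) → P = -53/9
  (0, 0) → P = 0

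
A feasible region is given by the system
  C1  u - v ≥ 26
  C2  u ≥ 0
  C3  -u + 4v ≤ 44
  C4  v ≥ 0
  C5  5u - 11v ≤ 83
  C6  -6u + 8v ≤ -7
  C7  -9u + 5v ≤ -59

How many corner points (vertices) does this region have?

Intersecting each pair of boundary lines and keeping only the points that satisfy every inequality leaves:
  (148/3, 70/3)
  (203/6, 47/6)
  (272/3, 101/3)

3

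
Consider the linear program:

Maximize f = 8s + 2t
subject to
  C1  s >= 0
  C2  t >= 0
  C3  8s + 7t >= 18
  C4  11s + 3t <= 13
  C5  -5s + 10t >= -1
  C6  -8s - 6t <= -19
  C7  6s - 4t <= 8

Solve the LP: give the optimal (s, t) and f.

Vertices and f = 8s + 2t:
  (0, 13/3) → f = 26/3
  (0, 19/6) → f = 19/3
  (1/2, 5/2) → f = 9

s = 1/2, t = 5/2, maximum f = 9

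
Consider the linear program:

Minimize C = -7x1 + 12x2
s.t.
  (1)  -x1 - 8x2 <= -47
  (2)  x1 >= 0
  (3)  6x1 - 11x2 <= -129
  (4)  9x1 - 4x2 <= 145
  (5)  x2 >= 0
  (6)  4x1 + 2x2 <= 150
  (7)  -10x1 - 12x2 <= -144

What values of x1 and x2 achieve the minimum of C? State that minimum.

At the optimal vertex, 6x1 - 11x2 = -129 and 4x1 + 2x2 = 150.
Solving simultaneously gives x1 = 174/7, x2 = 177/7.

x1 = 174/7, x2 = 177/7, minimum C = 906/7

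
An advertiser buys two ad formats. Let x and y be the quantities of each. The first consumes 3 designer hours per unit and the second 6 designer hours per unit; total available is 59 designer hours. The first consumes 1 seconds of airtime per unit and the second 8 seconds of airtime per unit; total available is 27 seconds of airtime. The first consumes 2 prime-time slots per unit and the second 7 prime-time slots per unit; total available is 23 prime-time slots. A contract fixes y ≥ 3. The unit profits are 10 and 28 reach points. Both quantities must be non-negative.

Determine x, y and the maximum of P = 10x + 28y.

Feasible corners and P = 10x + 28y:
  (0, 23/7) → P = 92
  (0, 3) → P = 84
  (1, 3) → P = 94

The binding constraints are 2x + 7y = 23 and y = 3.
Solving simultaneously gives x = 1, y = 3.

x = 1, y = 3, maximum P = 94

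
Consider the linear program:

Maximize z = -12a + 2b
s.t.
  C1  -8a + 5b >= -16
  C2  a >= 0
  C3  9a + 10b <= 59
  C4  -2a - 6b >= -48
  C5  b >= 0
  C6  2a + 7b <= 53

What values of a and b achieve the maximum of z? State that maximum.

Feasible corners and z = -12a + 2b:
  (91/25, 328/125) → z = -4804/125
  (2, 0) → z = -24
  (0, 59/10) → z = 59/5
  (0, 0) → z = 0

The binding constraints are a = 0 and 9a + 10b = 59.
Solving simultaneously gives a = 0, b = 59/10.

a = 0, b = 59/10, maximum z = 59/5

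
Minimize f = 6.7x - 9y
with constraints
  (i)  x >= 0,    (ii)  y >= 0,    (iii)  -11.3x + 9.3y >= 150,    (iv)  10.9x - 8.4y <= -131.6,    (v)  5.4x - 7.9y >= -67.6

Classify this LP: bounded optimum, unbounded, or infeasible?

infeasible

The boundaries x = 0 and -11.3x + 9.3y = 150 meet at (0, 500/31), but that point violates 5.4x - 7.9y ≥ -67.6. Every candidate vertex is excluded by some other constraint, so the feasible region is empty.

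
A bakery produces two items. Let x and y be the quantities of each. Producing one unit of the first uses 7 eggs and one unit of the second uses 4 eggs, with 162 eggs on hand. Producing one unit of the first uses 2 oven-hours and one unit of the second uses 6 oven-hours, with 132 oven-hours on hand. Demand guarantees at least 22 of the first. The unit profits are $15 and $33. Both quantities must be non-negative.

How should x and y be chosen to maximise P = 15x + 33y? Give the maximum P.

x = 22, y = 2, maximum P = 396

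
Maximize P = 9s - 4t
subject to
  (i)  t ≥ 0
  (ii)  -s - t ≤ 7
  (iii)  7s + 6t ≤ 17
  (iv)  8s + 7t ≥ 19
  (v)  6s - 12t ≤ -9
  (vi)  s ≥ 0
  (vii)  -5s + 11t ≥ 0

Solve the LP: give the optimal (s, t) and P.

s = 5/4, t = 11/8, maximum P = 23/4

Vertices and P = 9s - 4t:
  (5/4, 11/8) → P = 23/4
  (0, 17/6) → P = -34/3
  (55/46, 31/23) → P = 247/46
  (0, 19/7) → P = -76/7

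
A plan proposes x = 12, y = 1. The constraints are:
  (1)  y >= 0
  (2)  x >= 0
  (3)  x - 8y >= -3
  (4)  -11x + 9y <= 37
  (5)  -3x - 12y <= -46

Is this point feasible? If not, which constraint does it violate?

feasible

(1): 1 ≥ 0 ✓
(2): 12 ≥ 0 ✓
(3): 4 ≥ -3 ✓
(4): -123 ≤ 37 ✓
(5): -48 ≤ -46 ✓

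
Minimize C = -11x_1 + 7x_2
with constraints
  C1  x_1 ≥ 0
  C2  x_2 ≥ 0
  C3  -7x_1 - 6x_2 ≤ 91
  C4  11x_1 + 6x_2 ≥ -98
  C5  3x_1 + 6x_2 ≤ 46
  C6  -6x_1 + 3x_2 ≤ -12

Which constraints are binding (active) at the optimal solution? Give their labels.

C2 and C5

Feasible corners and C = -11x_1 + 7x_2:
  (46/3, 0) → C = -506/3
  (2, 0) → C = -22
  (14/3, 16/3) → C = -14

The minimum is at (46/3, 0). Substituting into each constraint, equality holds for C2 and C5; the remaining constraints have slack.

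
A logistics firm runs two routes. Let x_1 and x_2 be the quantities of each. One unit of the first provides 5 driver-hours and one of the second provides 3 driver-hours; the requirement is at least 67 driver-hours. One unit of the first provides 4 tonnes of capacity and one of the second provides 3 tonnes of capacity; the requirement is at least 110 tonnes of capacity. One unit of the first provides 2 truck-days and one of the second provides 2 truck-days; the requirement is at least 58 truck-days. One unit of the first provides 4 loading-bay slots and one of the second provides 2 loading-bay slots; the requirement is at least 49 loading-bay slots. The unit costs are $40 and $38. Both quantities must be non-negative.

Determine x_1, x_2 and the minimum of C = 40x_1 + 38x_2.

Feasible corners and C = 40x_1 + 38x_2:
  (0, 110/3) → C = 4180/3
  (29, 0) → C = 1160
  (23, 6) → C = 1148
The feasible region is unbounded (it extends along (0, 1), (1, 0)), but C strictly increases along every unbounded feasible direction, so there is no improving ray and the minimum is attained at a vertex.

x_1 = 23, x_2 = 6, minimum C = 1148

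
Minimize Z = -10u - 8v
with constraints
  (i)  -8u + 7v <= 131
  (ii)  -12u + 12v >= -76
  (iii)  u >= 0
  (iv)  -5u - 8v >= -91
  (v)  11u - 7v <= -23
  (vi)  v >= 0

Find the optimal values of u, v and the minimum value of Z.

u = 151/41, v = 372/41, minimum Z = -4486/41

Extreme points and Z = -10u - 8v:
  (0, 91/8) → Z = -91
  (0, 23/7) → Z = -184/7
  (151/41, 372/41) → Z = -4486/41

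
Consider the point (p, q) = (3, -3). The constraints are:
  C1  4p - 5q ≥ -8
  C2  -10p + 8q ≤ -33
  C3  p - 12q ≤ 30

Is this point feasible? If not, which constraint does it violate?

Constraint C3: p - 12q = 39, which is not ≤ 30. All other constraints are satisfied.

not feasible — violates C3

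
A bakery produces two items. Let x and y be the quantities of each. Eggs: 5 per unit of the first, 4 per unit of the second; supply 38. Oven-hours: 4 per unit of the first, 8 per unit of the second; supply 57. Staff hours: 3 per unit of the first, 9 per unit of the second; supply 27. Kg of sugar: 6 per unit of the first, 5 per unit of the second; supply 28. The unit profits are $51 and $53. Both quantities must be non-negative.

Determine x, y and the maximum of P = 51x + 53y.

x = 3, y = 2, maximum P = 259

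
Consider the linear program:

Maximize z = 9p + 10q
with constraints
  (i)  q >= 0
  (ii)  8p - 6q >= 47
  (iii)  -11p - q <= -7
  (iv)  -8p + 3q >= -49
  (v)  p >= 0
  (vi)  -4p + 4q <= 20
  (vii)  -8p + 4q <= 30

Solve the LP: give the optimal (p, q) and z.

p = 51/8, q = 2/3, maximum z = 1537/24

Corner points and z = 9p + 10q:
  (47/8, 0) → z = 423/8
  (49/8, 0) → z = 441/8
  (51/8, 2/3) → z = 1537/24

At the optimal vertex, 8p - 6q = 47 and -8p + 3q = -49.
Solving simultaneously gives p = 51/8, q = 2/3.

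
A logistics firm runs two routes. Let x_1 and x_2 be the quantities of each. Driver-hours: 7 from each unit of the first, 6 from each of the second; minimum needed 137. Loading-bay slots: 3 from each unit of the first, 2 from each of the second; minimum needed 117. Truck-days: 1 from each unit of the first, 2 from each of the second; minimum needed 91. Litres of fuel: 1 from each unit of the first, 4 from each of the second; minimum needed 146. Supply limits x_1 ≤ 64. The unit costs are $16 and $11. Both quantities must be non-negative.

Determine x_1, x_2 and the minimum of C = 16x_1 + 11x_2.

Extreme points and C = 16x_1 + 11x_2:
  (0, 117/2) → C = 1287/2
  (13, 39) → C = 637
  (36, 55/2) → C = 1757/2
  (64, 41/2) → C = 2499/2
The feasible region is unbounded (it extends along (0, 1)), but C strictly increases along every unbounded feasible direction, so there is no improving ray and the minimum is attained at a vertex.

At the optimal vertex, 3x_1 + 2x_2 = 117 and x_1 + 2x_2 = 91.
Solving simultaneously gives x_1 = 13, x_2 = 39.

x_1 = 13, x_2 = 39, minimum C = 637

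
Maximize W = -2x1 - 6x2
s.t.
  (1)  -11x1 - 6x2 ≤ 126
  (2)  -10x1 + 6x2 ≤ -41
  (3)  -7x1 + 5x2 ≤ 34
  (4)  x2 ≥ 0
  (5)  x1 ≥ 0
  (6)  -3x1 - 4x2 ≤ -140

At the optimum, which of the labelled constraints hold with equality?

(4) and (6)

Corner points and W = -2x1 - 6x2:
  (409/8, 627/8) → W = -1145/2
  (502/29, 1277/58) → W = -4835/29
  (140/3, 0) → W = -280/3
The feasible region is unbounded (it extends along (5, 7), (1, 0)), but W strictly decreases along every unbounded feasible direction, so there is no improving ray and the maximum is attained at a vertex.

The maximum is at (140/3, 0). Substituting into each constraint, equality holds for (4) and (6); the remaining constraints have slack.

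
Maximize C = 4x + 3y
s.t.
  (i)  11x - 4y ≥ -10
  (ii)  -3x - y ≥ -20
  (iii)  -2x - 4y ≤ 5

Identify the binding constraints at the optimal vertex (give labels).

Vertices and C = 4x + 3y:
  (70/23, 250/23) → C = 1030/23
  (-15/13, -35/52) → C = -345/52
  (17/2, -11/2) → C = 35/2

The maximum is at (70/23, 250/23). Substituting into each constraint, equality holds for (i) and (ii); the remaining constraints have slack.

(i) and (ii)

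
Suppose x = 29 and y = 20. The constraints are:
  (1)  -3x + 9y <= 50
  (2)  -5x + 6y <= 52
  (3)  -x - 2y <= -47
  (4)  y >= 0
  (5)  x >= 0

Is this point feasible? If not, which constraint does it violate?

not feasible — violates (1)

Constraint (1): -3x + 9y = 93, which is not ≤ 50. All other constraints are satisfied.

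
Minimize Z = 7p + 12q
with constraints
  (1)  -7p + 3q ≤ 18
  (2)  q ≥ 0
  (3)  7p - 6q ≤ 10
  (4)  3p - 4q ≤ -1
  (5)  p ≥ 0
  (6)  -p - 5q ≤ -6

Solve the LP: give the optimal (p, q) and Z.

p = 0, q = 6/5, minimum Z = 72/5

Vertices and Z = 7p + 12q:
  (0, 6) → Z = 72
  (23/5, 37/10) → Z = 383/5
  (1, 1) → Z = 19
  (0, 6/5) → Z = 72/5
The feasible region is unbounded (it extends along (3, 7), (6, 7)), but Z strictly increases along every unbounded feasible direction, so there is no improving ray and the minimum is attained at a vertex.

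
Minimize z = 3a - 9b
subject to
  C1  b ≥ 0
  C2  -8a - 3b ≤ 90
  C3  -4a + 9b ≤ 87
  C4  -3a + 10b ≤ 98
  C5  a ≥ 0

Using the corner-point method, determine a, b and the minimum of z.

Extreme points and z = 3a - 9b:
  (0, 0) → z = 0
  (12/13, 131/13) → z = -1143/13
  (0, 29/3) → z = -87
The feasible region is unbounded (it extends along (10, 3), (1, 0)), but z strictly increases along every unbounded feasible direction, so there is no improving ray and the minimum is attained at a vertex.

a = 12/13, b = 131/13, minimum z = -1143/13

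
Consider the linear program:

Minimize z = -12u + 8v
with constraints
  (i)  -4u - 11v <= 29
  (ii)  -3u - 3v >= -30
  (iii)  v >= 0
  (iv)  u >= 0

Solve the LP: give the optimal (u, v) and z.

Feasible corners and z = -12u + 8v:
  (10, 0) → z = -120
  (0, 10) → z = 80
  (0, 0) → z = 0

The optimum lies where -3u - 3v = -30 and v = 0.
Solving simultaneously gives u = 10, v = 0.

u = 10, v = 0, minimum z = -120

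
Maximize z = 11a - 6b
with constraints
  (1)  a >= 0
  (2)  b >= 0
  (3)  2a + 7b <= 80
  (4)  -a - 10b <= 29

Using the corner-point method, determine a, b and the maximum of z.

Vertices and z = 11a - 6b:
  (0, 0) → z = 0
  (0, 80/7) → z = -480/7
  (40, 0) → z = 440

The binding constraints are b = 0 and 2a + 7b = 80.
Solving simultaneously gives a = 40, b = 0.

a = 40, b = 0, maximum z = 440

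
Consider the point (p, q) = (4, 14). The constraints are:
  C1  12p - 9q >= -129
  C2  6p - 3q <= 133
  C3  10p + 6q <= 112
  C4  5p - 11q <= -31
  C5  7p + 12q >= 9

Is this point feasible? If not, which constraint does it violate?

not feasible — violates C3

Constraint C3: 10p + 6q = 124, which is not ≤ 112. All other constraints are satisfied.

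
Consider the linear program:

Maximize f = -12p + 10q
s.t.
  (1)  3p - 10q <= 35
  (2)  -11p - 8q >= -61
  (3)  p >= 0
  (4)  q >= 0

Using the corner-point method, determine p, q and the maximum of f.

The binding constraints are -11p - 8q = -61 and p = 0.
Solving simultaneously gives p = 0, q = 61/8.

p = 0, q = 61/8, maximum f = 305/4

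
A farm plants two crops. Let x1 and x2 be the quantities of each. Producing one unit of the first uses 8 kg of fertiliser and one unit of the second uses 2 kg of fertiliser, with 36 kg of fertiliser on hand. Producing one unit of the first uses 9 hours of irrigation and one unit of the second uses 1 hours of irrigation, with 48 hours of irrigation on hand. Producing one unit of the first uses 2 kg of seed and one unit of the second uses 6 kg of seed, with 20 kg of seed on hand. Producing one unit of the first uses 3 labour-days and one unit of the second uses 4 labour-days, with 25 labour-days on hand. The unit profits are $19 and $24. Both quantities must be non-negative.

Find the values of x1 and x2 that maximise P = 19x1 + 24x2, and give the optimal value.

x1 = 4, x2 = 2, maximum P = 124

Corner points and P = 19x1 + 24x2:
  (0, 0) → P = 0
  (0, 10/3) → P = 80
  (9/2, 0) → P = 171/2
  (4, 2) → P = 124

The binding constraints are 8x1 + 2x2 = 36 and 2x1 + 6x2 = 20.
Solving simultaneously gives x1 = 4, x2 = 2.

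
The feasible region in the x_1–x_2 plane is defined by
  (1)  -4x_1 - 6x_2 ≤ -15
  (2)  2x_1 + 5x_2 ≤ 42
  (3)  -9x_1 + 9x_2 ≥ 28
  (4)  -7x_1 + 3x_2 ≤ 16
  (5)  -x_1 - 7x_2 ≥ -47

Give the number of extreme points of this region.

4

Intersecting each pair of boundary lines and keeping only the points that satisfy every inequality leaves:
  (-11/30, 247/90)
  (-17/18, 169/54)
  (227/72, 451/72)
  (29/52, 345/52)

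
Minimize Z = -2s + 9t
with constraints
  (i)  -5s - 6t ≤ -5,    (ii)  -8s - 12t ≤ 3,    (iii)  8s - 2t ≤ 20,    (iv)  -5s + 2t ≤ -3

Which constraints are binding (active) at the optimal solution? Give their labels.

(i) and (iii)

Corner points and Z = -2s + 9t:
  (65/29, -30/29) → Z = -400/29
  (7/10, 1/4) → Z = 17/20
  (17/3, 38/3) → Z = 308/3

The minimum is at (65/29, -30/29). Substituting into each constraint, equality holds for (i) and (iii); the remaining constraints have slack.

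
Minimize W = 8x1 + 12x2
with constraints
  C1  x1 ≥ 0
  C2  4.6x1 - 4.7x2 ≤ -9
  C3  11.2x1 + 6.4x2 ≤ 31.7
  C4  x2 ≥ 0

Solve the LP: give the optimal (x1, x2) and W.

x1 = 0, x2 = 90/47, minimum W = 1080/47

Corner points and W = 8x1 + 12x2:
  (0, 90/47) → W = 1080/47
  (0, 317/64) → W = 951/16
  (481/432, 649/216) → W = 1214/27

At the optimal vertex, x1 = 0 and 4.6x1 - 4.7x2 = -9.
Solving simultaneously gives x1 = 0, x2 = 90/47.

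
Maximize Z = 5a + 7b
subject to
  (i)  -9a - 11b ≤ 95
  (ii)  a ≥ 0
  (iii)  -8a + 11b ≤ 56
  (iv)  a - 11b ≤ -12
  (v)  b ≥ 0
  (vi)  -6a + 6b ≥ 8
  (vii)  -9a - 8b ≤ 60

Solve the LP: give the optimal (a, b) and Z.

At the optimal vertex, -8a + 11b = 56 and -6a + 6b = 8.
Solving simultaneously gives a = 124/9, b = 136/9.

a = 124/9, b = 136/9, maximum Z = 524/3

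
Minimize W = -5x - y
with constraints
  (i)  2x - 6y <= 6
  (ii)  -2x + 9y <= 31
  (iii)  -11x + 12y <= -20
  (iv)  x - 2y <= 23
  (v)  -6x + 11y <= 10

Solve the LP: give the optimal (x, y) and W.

x = 40, y = 37/3, minimum W = -637/3

Feasible corners and W = -5x - y:
  (40, 37/3) → W = -637/3
  (8/7, -13/21) → W = -107/21
  (251/32, 83/16) → W = -1421/32
  (340/49, 230/49) → W = -1930/49

At the optimal vertex, 2x - 6y = 6 and -2x + 9y = 31.
Solving simultaneously gives x = 40, y = 37/3.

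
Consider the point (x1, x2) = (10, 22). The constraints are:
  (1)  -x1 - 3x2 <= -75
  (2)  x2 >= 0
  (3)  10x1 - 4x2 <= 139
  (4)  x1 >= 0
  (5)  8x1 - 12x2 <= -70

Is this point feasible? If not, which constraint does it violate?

(1): -76 ≤ -75 ✓
(2): 22 ≥ 0 ✓
(3): 12 ≤ 139 ✓
(4): 10 ≥ 0 ✓
(5): -184 ≤ -70 ✓

feasible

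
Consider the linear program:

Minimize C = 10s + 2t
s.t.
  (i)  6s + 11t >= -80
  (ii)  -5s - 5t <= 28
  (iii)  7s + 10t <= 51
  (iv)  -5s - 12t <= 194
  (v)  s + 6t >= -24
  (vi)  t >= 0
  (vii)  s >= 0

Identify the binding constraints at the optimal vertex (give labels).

Extreme points and C = 10s + 2t:
  (51/7, 0) → C = 510/7
  (0, 51/10) → C = 51/5
  (0, 0) → C = 0

The minimum is at (0, 0). Substituting into each constraint, equality holds for (vi) and (vii); the remaining constraints have slack.

(vi) and (vii)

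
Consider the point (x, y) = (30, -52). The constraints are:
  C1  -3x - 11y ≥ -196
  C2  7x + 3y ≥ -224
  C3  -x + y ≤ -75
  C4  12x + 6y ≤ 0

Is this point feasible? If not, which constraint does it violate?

not feasible — violates C4

Constraint C4: 12x + 6y = 48, which is not ≤ 0. All other constraints are satisfied.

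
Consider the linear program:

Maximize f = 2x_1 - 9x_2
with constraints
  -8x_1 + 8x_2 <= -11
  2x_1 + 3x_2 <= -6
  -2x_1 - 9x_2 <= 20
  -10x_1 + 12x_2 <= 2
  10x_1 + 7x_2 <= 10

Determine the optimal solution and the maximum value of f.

Vertices and f = 2x_1 - 9x_2:
  (-3/8, -7/4) → f = 15
  (-61/88, -91/44) → f = 379/22
  (1/2, -7/3) → f = 22

At the optimal vertex, 2x_1 + 3x_2 = -6 and -2x_1 - 9x_2 = 20.
Solving simultaneously gives x_1 = 1/2, x_2 = -7/3.

x_1 = 1/2, x_2 = -7/3, maximum f = 22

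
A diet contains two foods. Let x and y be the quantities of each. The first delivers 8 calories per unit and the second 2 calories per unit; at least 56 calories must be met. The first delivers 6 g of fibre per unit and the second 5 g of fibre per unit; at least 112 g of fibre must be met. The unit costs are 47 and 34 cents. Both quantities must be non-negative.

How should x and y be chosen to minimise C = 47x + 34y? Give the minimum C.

x = 2, y = 20, minimum C = 774

Extreme points and C = 47x + 34y:
  (0, 28) → C = 952
  (56/3, 0) → C = 2632/3
  (2, 20) → C = 774
The feasible region is unbounded (it extends along (0, 1), (1, 0)), but C strictly increases along every unbounded feasible direction, so there is no improving ray and the minimum is attained at a vertex.

The binding constraints are 8x + 2y = 56 and 6x + 5y = 112.
Solving simultaneously gives x = 2, y = 20.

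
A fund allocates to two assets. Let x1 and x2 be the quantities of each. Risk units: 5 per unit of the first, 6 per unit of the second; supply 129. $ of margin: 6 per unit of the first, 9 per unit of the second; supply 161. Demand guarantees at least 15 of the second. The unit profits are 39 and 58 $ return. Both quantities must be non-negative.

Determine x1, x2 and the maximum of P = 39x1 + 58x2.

x1 = 13/3, x2 = 15, maximum P = 1039

Corner points and P = 39x1 + 58x2:
  (0, 161/9) → P = 9338/9
  (0, 15) → P = 870
  (13/3, 15) → P = 1039

The optimum lies where 6x1 + 9x2 = 161 and x2 = 15.
Solving simultaneously gives x1 = 13/3, x2 = 15.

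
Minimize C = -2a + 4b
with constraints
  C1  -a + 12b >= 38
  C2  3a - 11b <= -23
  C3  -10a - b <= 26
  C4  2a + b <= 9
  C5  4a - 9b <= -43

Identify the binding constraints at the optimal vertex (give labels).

C4 and C5

Corner points and C = -2a + 4b:
  (-35/8, 71/4) → C = 319/4
  (-277/94, 163/47) → C = 929/47
  (19/11, 61/11) → C = 206/11

The minimum is at (19/11, 61/11). Substituting into each constraint, equality holds for C4 and C5; the remaining constraints have slack.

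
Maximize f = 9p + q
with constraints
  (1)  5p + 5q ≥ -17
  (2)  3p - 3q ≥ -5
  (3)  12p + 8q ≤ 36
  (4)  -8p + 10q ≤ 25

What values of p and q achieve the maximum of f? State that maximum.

p = 79/5, q = -96/5, maximum f = 123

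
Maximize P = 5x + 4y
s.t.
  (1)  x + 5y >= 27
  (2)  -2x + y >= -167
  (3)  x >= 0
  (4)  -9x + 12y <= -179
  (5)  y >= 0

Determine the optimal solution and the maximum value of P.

x = 365/3, y = 229/3, maximum P = 2741/3

Extreme points and P = 5x + 4y:
  (1219/57, 64/57) → P = 2117/19
  (27, 0) → P = 135
  (365/3, 229/3) → P = 2741/3
  (167/2, 0) → P = 835/2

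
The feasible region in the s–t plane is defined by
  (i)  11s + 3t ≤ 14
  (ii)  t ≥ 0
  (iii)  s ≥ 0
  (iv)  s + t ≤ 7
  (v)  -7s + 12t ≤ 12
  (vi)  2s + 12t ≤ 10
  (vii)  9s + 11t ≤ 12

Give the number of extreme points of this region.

5

Intersecting each pair of boundary lines and keeping only the points that satisfy every inequality leaves:
  (14/11, 0)
  (59/47, 3/47)
  (0, 0)
  (0, 5/6)
  (17/43, 33/43)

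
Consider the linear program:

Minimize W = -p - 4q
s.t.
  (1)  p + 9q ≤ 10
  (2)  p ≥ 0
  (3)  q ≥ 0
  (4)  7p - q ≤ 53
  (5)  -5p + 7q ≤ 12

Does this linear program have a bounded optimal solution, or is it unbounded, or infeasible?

bounded optimum

Vertices and W = -p - 4q:
  (0, 10/9) → W = -40/9
  (487/64, 17/64) → W = -555/64
  (0, 0) → W = 0
  (53/7, 0) → W = -53/7
The feasible region has finitely many vertices and no improving ray; the minimum is -555/64 at (487/64, 17/64).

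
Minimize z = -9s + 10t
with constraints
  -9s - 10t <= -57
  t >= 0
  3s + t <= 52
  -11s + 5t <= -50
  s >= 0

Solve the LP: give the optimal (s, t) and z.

Corner points and z = -9s + 10t:
  (19/3, 0) → z = -57
  (157/31, 177/155) → z = -1059/31
  (52/3, 0) → z = -156
  (155/13, 211/13) → z = 55

s = 52/3, t = 0, minimum z = -156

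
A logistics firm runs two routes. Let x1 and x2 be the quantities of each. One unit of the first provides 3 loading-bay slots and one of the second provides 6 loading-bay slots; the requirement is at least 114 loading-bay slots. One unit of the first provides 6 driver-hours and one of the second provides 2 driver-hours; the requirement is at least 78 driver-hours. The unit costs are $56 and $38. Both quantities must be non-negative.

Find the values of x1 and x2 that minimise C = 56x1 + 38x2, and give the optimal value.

x1 = 8, x2 = 15, minimum C = 1018

Corner points and C = 56x1 + 38x2:
  (0, 39) → C = 1482
  (38, 0) → C = 2128
  (8, 15) → C = 1018
The feasible region is unbounded (it extends along (0, 1), (1, 0)), but C strictly increases along every unbounded feasible direction, so there is no improving ray and the minimum is attained at a vertex.

The binding constraints are 3x1 + 6x2 = 114 and 6x1 + 2x2 = 78.
Solving simultaneously gives x1 = 8, x2 = 15.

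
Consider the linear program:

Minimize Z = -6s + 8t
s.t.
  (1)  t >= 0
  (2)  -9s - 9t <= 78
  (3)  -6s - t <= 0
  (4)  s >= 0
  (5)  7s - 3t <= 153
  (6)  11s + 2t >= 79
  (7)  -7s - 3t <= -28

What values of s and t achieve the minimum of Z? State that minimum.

The feasible region is unbounded (it extends along (0, 1), (3, 7)), but Z strictly increases along every unbounded feasible direction, so there is no improving ray and the minimum is attained at a vertex.

s = 153/7, t = 0, minimum Z = -918/7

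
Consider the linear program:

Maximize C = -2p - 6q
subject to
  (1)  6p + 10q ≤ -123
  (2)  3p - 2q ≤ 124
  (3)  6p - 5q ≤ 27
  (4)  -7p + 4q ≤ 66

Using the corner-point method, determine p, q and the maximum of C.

Feasible corners and C = -2p - 6q:
  (-23/6, -10) → C = 203/3
  (-576/47, -465/94) → C = 2547/47
  (-438/11, -585/11) → C = 4386/11

p = -438/11, q = -585/11, maximum C = 4386/11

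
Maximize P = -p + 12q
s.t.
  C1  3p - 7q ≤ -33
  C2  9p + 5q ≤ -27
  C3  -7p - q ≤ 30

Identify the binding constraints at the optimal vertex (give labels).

Extreme points and P = -p + 12q:
  (-59/13, 36/13) → P = 491/13
  (-243/52, 141/52) → P = 1935/52
  (-123/26, 81/26) → P = 1095/26

The maximum is at (-123/26, 81/26). Substituting into each constraint, equality holds for C2 and C3; the remaining constraints have slack.

C2 and C3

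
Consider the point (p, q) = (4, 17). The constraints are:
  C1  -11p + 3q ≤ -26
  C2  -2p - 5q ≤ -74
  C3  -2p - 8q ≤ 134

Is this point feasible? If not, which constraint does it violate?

not feasible — violates C1

Constraint C1: -11p + 3q = 7, which is not ≤ -26. All other constraints are satisfied.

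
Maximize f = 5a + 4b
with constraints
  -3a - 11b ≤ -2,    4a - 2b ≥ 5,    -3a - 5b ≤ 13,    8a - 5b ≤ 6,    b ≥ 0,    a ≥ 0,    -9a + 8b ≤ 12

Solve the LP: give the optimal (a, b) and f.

a = 108/19, b = 150/19, maximum f = 60

At the optimal vertex, 8a - 5b = 6 and -9a + 8b = 12.
Solving simultaneously gives a = 108/19, b = 150/19.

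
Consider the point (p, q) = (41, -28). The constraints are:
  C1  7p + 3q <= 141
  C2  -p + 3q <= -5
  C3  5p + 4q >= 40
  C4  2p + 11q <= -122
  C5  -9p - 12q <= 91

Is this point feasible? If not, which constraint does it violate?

Constraint C1: 7p + 3q = 203, which is not ≤ 141. All other constraints are satisfied.

not feasible — violates C1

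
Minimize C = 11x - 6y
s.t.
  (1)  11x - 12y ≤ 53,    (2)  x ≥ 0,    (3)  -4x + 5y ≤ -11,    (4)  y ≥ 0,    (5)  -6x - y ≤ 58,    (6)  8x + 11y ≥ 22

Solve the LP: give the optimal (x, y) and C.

x = 11/4, y = 0, minimum C = 121/4

Extreme points and C = 11x - 6y:
  (19, 13) → C = 131
  (53/11, 0) → C = 53
  (11/4, 0) → C = 121/4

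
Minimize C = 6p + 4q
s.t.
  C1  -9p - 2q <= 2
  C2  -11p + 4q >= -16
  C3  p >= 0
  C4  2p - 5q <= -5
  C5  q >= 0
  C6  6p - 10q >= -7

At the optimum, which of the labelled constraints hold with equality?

Corner points and C = 6p + 4q:
  (100/47, 87/47) → C = 948/47
  (94/43, 173/86) → C = 910/43
  (3/2, 8/5) → C = 77/5

The minimum is at (3/2, 8/5). Substituting into each constraint, equality holds for C4 and C6; the remaining constraints have slack.

C4 and C6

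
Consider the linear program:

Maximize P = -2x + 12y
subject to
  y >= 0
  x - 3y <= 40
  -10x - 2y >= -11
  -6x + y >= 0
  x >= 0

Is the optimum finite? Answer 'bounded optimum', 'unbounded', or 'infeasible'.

bounded optimum

Extreme points and P = -2x + 12y:
  (0, 0) → P = 0
  (1/2, 3) → P = 35
  (0, 11/2) → P = 66
The feasible region has finitely many vertices and no improving ray; the maximum is 66 at (0, 11/2).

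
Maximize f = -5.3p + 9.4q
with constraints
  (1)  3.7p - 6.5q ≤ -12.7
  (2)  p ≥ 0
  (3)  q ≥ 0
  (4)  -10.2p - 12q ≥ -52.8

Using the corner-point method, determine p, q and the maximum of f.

p = 0, q = 4.4, maximum f = 41.36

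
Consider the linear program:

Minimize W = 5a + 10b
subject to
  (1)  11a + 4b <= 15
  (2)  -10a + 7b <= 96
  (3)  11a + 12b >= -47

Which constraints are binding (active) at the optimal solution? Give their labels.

(1) and (3)

Extreme points and W = 5a + 10b:
  (-31/13, 134/13) → W = 1185/13
  (46/11, -31/4) → W = -1245/22
  (-1481/197, 586/197) → W = -1545/197

The minimum is at (46/11, -31/4). Substituting into each constraint, equality holds for (1) and (3); the remaining constraints have slack.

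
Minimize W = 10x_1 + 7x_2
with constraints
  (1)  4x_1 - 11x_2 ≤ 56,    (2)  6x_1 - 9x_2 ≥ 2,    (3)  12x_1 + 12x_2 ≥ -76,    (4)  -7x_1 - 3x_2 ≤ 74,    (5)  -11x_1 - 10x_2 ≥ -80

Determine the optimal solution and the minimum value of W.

Corner points and W = 10x_1 + 7x_2:
  (-41/45, -244/45) → W = -706/15
  (1440/161, -296/161) → W = 536/7
  (-11/3, -8/3) → W = -166/3
  (740/159, 458/159) → W = 10606/159

At the optimal vertex, 6x_1 - 9x_2 = 2 and 12x_1 + 12x_2 = -76.
Solving simultaneously gives x_1 = -11/3, x_2 = -8/3.

x_1 = -11/3, x_2 = -8/3, minimum W = -166/3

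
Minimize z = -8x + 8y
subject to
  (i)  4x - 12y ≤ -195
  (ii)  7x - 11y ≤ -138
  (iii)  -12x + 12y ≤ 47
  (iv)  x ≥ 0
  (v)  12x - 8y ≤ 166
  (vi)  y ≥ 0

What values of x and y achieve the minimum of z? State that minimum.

Extreme points and z = -8x + 8y:
  (1139/48, 1327/48) → z = 94/3
  (1465/38, 1409/38) → z = -224/19
  (148/3, 213/4) → z = 94/3

The binding constraints are 7x - 11y = -138 and 12x - 8y = 166.
Solving simultaneously gives x = 1465/38, y = 1409/38.

x = 1465/38, y = 1409/38, minimum z = -224/19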